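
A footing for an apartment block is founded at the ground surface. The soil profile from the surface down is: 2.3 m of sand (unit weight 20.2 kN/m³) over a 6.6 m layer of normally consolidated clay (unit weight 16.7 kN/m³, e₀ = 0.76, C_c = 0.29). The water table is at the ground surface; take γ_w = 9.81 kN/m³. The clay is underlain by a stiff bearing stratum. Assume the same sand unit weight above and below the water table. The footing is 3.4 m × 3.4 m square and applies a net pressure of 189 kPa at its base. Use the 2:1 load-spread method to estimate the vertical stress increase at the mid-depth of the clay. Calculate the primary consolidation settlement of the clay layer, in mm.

Mid-depth of clay below the ground surface: z = 2.3 + 6.6/2 = 5.6 m.
Total vertical stress at mid-clay: σ_v = 20.2×2.3 + 16.7×3.3 = 101.57 kPa.
Pore pressure: u = 9.81×(5.6 − 0) = 54.936 kPa.
Initial effective stress: σ'_0 = σ_v − u = 101.57 − 54.936 = 46.634 kPa.
Stress increase at mid-clay by the 2:1 spreading method:
Δσ = qBL/((B+z)(L+z)) = 189×3.4×3.4/((3.4+5.6)(3.4+5.6)) = 26.973 kPa
Final effective stress: σ'_f = σ'_0 + Δσ = 46.634 + 26.973 = 73.607 kPa.
Normally consolidated clay, so the full stress increment lies on the virgin compression line:
S_c = C_c·H/(1+e₀)·log₁₀(σ'_f/σ'_0) = 0.29×6.6/(1+0.76)×log₁₀(73.607/46.634)
    = 1.0875 × 0.19822 = 0.2156 m

S_c ≈ 216 mm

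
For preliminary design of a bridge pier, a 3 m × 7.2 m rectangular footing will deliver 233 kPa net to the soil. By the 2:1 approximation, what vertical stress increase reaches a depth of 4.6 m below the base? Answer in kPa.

By the 2:1 method the load spreads at 1 horizontal : 2 vertical, so at depth z the loaded area has grown by z in each plan dimension:
Δσ = qBL/((B+z)(L+z)) = 233×3×7.2/((3+4.6)(7.2+4.6)) = 56.12 kPa

Δσ_z ≈ 56.1 kPa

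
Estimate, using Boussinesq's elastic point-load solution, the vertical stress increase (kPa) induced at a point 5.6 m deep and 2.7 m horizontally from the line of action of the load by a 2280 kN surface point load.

Δσ_z ≈ 20.6 kPa

Boussinesq vertical stress below a point load on an elastic half-space:
Δσ_z = 3P/(2πz²) · [1 + (r/z)²]^(−5/2)
r/z = 2.7/5.6 = 0.48214; [1+(r/z)²]^(−5/2) = 0.59302.
Δσ_z = 3×2280/(2π×5.6²) × 0.59302 = 34.714 × 0.59302 = 20.59 kPa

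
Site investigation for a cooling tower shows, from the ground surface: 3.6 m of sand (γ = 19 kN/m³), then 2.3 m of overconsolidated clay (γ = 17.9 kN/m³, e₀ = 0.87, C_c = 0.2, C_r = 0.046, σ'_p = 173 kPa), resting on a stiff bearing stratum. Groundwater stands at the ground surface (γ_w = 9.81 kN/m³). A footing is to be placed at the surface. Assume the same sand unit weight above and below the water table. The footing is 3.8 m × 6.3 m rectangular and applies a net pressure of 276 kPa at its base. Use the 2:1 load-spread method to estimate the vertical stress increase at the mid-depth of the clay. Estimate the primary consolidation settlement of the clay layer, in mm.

Mid-depth of clay below the ground surface: z = 3.6 + 2.3/2 = 4.75 m.
Total vertical stress at mid-clay: σ_v = 19×3.6 + 17.9×1.15 = 88.985 kPa.
Pore pressure: u = 9.81×(4.75 − 0) = 46.598 kPa.
Initial effective stress: σ'_0 = σ_v − u = 88.985 − 46.598 = 42.387 kPa.
Stress increase at mid-clay by the 2:1 spreading method:
Δσ = qBL/((B+z)(L+z)) = 276×3.8×6.3/((3.8+4.75)(6.3+4.75)) = 69.937 kPa
Final effective stress: σ'_f = 42.387 + 69.937 = 112.32 kPa.
σ'_f = 112.32 ≤ σ'_p = 173 kPa, so the clay remains overconsolidated and only the recompression index applies:
S_c = C_r·H/(1+e₀)·log₁₀(σ'_f/σ'_0) = 0.046×2.3/1.87×log₁₀(112.32/42.387)
    = 0.056575 × 0.42322 = 0.02394 m

S_c ≈ 23.9 mm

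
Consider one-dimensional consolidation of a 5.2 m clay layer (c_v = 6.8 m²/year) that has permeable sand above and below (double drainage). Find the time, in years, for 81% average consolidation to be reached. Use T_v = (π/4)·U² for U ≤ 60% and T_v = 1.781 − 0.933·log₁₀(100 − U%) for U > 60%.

t ≈ 0.584 years

Drainage path length: H_d = H/2 = 2.6 m (double drainage).
U > 60%: T_v = 1.781 − 0.933·log₁₀(100 − 81) = 0.58792.
t = T_v·H_d²/c_v = 0.58792×2.6²/6.8 = 0.5845 years.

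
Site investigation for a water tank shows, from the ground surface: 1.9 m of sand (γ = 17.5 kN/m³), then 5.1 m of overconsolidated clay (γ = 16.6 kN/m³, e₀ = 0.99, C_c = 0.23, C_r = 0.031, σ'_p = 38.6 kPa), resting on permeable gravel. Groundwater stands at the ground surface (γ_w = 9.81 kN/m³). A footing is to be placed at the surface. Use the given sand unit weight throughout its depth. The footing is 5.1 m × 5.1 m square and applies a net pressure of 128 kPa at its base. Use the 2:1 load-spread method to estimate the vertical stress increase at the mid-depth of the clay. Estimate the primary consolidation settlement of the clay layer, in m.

S_c ≈ 0.153 m

Mid-depth of clay below the ground surface: z = 1.9 + 5.1/2 = 4.45 m.
Total vertical stress at mid-clay: σ_v = 17.5×1.9 + 16.6×2.55 = 75.58 kPa.
Pore pressure: u = 9.81×(4.45 − 0) = 43.655 kPa.
Initial effective stress: σ'_0 = σ_v − u = 75.58 − 43.655 = 31.925 kPa.
Stress increase at mid-clay by the 2:1 spreading method:
Δσ = qBL/((B+z)(L+z)) = 128×5.1×5.1/((5.1+4.45)(5.1+4.45)) = 36.504 kPa
Final effective stress: σ'_f = 31.925 + 36.504 = 68.429 kPa.
σ'_f = 68.429 > σ'_p = 38.6 kPa, so the stress path crosses the preconsolidation pressure — recompression up to σ'_p, then virgin compression beyond:
S_c = H/(1+e₀)·[C_r·log₁₀(σ'_p/σ'_0) + C_c·log₁₀(σ'_f/σ'_p)]
    = 5.1/1.99 × [0.031×log₁₀(38.6/31.925) + 0.23×log₁₀(68.429/38.6)]
    = 2.5628 × [0.0025561 + 0.05719] = 0.1531 m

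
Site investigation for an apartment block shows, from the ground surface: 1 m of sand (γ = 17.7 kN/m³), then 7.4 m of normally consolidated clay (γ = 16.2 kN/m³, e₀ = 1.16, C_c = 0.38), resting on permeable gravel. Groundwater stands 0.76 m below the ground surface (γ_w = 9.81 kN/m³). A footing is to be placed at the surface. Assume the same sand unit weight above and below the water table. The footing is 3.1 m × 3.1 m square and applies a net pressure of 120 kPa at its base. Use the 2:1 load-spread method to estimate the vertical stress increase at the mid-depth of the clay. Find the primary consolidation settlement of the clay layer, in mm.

Mid-depth of clay below the ground surface: z = 1 + 7.4/2 = 4.7 m.
Total vertical stress at mid-clay: σ_v = 17.7×1 + 16.2×3.7 = 77.64 kPa.
Pore pressure: u = 9.81×(4.7 − 0.76) = 38.651 kPa.
Initial effective stress: σ'_0 = σ_v − u = 77.64 − 38.651 = 38.989 kPa.
Stress increase at mid-clay by the 2:1 spreading method:
Δσ = qBL/((B+z)(L+z)) = 120×3.1×3.1/((3.1+4.7)(3.1+4.7)) = 18.955 kPa
Final effective stress: σ'_f = σ'_0 + Δσ = 38.989 + 18.955 = 57.944 kPa.
Normally consolidated clay, so the full stress increment lies on the virgin compression line:
S_c = C_c·H/(1+e₀)·log₁₀(σ'_f/σ'_0) = 0.38×7.4/(1+1.16)×log₁₀(57.944/38.989)
    = 1.3019 × 0.17207 = 0.224 m

S_c ≈ 224 mm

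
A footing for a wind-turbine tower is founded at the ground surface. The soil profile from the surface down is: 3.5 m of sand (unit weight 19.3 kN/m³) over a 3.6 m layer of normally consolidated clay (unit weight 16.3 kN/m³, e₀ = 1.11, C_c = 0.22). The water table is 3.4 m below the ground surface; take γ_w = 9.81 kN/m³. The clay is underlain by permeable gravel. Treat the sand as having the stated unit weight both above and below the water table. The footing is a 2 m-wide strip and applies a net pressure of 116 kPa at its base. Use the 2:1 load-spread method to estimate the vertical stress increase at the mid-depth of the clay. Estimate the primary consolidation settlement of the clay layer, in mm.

S_c ≈ 55.6 mm

Mid-depth of clay below the ground surface: z = 3.5 + 3.6/2 = 5.3 m.
Total vertical stress at mid-clay: σ_v = 19.3×3.5 + 16.3×1.8 = 96.89 kPa.
Pore pressure: u = 9.81×(5.3 − 3.4) = 18.639 kPa.
Initial effective stress: σ'_0 = σ_v − u = 96.89 − 18.639 = 78.251 kPa.
Stress increase at mid-clay by the 2:1 spreading method:
Δσ = qB/(B+z) = 116×2/(2+5.3) = 31.781 kPa
Final effective stress: σ'_f = σ'_0 + Δσ = 78.251 + 31.781 = 110.03 kPa.
Normally consolidated clay, so the full stress increment lies on the virgin compression line:
S_c = C_c·H/(1+e₀)·log₁₀(σ'_f/σ'_0) = 0.22×3.6/(1+1.11)×log₁₀(110.03/78.251)
    = 0.37536 × 0.14802 = 0.05556 m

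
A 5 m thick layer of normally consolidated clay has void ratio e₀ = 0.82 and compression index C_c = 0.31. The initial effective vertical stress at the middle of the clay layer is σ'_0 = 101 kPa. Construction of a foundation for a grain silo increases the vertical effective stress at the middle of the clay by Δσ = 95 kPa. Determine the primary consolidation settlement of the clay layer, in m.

S_c ≈ 0.245 m

Final effective stress: σ'_f = σ'_0 + Δσ = 101 + 95 = 196 kPa.
Normally consolidated clay, so the full stress increment lies on the virgin compression line:
S_c = C_c·H/(1+e₀)·log₁₀(σ'_f/σ'_0) = 0.31×5/(1+0.82)×log₁₀(196/101)
    = 0.85165 × 0.28793 = 0.2452 m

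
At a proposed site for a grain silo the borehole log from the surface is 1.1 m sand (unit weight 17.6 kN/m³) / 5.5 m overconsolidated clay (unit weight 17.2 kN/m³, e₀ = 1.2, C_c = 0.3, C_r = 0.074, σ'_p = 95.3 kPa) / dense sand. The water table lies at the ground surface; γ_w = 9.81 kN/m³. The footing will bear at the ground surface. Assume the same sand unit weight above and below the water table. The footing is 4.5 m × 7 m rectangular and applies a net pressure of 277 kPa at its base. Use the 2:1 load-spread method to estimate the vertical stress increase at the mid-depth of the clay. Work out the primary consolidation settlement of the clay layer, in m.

S_c ≈ 0.185 m

Mid-depth of clay below the ground surface: z = 1.1 + 5.5/2 = 3.85 m.
Total vertical stress at mid-clay: σ_v = 17.6×1.1 + 17.2×2.75 = 66.66 kPa.
Pore pressure: u = 9.81×(3.85 − 0) = 37.769 kPa.
Initial effective stress: σ'_0 = σ_v − u = 66.66 − 37.769 = 28.891 kPa.
Stress increase at mid-clay by the 2:1 spreading method:
Δσ = qBL/((B+z)(L+z)) = 277×4.5×7/((4.5+3.85)(7+3.85)) = 96.311 kPa
Final effective stress: σ'_f = 28.891 + 96.311 = 125.2 kPa.
σ'_f = 125.2 > σ'_p = 95.3 kPa, so the stress path crosses the preconsolidation pressure — recompression up to σ'_p, then virgin compression beyond:
S_c = H/(1+e₀)·[C_r·log₁₀(σ'_p/σ'_0) + C_c·log₁₀(σ'_f/σ'_p)]
    = 5.5/2.2 × [0.074×log₁₀(95.3/28.891) + 0.3×log₁₀(125.2/95.3)]
    = 2.5 × [0.038356 + 0.035553] = 0.1848 m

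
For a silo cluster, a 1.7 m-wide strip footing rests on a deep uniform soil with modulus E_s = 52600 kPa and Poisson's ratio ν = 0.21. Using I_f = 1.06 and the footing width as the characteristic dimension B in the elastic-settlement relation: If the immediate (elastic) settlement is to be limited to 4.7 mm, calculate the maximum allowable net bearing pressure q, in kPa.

q ≈ 144 kPa

S_e = q·B·(1−ν²)/E_s · I_f  ⇒  q = S_e·E_s / (B·(1−ν²)·I_f).
q = 0.0047 × 52600 / (1.7 × 0.9559 × 1.06) = 143.5 kPa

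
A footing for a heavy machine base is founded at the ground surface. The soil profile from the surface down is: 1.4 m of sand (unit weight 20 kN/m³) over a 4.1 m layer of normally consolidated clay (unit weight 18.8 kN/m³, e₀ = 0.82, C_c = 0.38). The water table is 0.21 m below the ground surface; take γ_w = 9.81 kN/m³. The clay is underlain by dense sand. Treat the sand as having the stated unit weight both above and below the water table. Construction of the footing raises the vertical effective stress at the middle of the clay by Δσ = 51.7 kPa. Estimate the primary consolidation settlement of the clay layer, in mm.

S_c ≈ 339 mm

Mid-depth of clay below the ground surface: z = 1.4 + 4.1/2 = 3.45 m.
Total vertical stress at mid-clay: σ_v = 20×1.4 + 18.8×2.05 = 66.54 kPa.
Pore pressure: u = 9.81×(3.45 − 0.21) = 31.784 kPa.
Initial effective stress: σ'_0 = σ_v − u = 66.54 − 31.784 = 34.756 kPa.
Final effective stress: σ'_f = σ'_0 + Δσ = 34.756 + 51.7 = 86.456 kPa.
Normally consolidated clay, so the full stress increment lies on the virgin compression line:
S_c = C_c·H/(1+e₀)·log₁₀(σ'_f/σ'_0) = 0.38×4.1/(1+0.82)×log₁₀(86.456/34.756)
    = 0.85604 × 0.39577 = 0.3388 m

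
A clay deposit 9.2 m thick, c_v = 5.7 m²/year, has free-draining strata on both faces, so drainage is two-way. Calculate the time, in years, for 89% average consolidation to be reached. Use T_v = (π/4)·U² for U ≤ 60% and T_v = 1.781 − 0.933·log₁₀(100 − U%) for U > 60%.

t ≈ 3 years

Drainage path length: H_d = H/2 = 4.6 m (double drainage).
U > 60%: T_v = 1.781 − 0.933·log₁₀(100 − 89) = 0.80938.
t = T_v·H_d²/c_v = 0.80938×4.6²/5.7 = 3.005 years.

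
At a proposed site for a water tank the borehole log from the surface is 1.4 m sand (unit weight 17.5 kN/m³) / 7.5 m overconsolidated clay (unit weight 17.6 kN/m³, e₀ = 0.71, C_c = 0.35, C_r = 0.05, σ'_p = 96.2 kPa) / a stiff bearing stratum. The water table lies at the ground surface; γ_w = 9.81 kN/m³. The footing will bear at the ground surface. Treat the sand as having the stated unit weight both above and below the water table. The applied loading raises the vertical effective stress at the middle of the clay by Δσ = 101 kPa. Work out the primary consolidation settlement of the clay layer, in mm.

S_c ≈ 338 mm

Mid-depth of clay below the ground surface: z = 1.4 + 7.5/2 = 5.15 m.
Total vertical stress at mid-clay: σ_v = 17.5×1.4 + 17.6×3.75 = 90.5 kPa.
Pore pressure: u = 9.81×(5.15 − 0) = 50.522 kPa.
Initial effective stress: σ'_0 = σ_v − u = 90.5 − 50.522 = 39.978 kPa.
Final effective stress: σ'_f = 39.978 + 101 = 140.98 kPa.
σ'_f = 140.98 > σ'_p = 96.2 kPa, so the stress path crosses the preconsolidation pressure — recompression up to σ'_p, then virgin compression beyond:
S_c = H/(1+e₀)·[C_r·log₁₀(σ'_p/σ'_0) + C_c·log₁₀(σ'_f/σ'_p)]
    = 7.5/1.71 × [0.05×log₁₀(96.2/39.978) + 0.35×log₁₀(140.98/96.2)]
    = 4.386 × [0.019068 + 0.058094] = 0.3384 m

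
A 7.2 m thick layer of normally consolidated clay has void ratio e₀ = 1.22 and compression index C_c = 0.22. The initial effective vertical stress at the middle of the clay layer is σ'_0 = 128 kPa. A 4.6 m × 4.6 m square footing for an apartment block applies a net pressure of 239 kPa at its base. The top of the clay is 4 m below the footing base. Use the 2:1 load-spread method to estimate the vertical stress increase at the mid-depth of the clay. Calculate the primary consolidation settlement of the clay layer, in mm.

Mid-depth of clay below the footing base: z = 4 + 7.2/2 = 7.6 m.
Stress increase at mid-clay by the 2:1 spreading method:
Δσ = qBL/((B+z)(L+z)) = 239×4.6×4.6/((4.6+7.6)(4.6+7.6)) = 33.978 kPa
Final effective stress: σ'_f = σ'_0 + Δσ = 128 + 33.978 = 161.98 kPa.
Normally consolidated clay, so the full stress increment lies on the virgin compression line:
S_c = C_c·H/(1+e₀)·log₁₀(σ'_f/σ'_0) = 0.22×7.2/(1+1.22)×log₁₀(161.98/128)
    = 0.71351 × 0.10225 = 0.07296 m

S_c ≈ 73 mm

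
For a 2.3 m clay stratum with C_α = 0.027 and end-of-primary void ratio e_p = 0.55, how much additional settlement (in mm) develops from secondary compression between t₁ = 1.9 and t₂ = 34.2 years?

Secondary compression: S_s = C_α·H/(1+e_p)·log₁₀(t₂/t₁)
S_s = 0.027×2.3/(1+0.55)×log₁₀(34.2/1.9)
    = 0.04006 × 1.255 = 0.05029 m

S_s ≈ 50.3 mm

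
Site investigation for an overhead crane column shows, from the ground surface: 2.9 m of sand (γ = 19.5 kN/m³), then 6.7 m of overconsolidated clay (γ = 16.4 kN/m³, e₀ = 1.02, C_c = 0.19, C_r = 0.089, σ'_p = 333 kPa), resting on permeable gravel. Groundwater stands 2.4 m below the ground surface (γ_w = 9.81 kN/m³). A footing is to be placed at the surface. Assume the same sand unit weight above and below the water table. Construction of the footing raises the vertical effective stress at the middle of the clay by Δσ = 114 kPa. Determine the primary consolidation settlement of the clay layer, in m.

S_c ≈ 0.12 m

Mid-depth of clay below the ground surface: z = 2.9 + 6.7/2 = 6.25 m.
Total vertical stress at mid-clay: σ_v = 19.5×2.9 + 16.4×3.35 = 111.49 kPa.
Pore pressure: u = 9.81×(6.25 − 2.4) = 37.769 kPa.
Initial effective stress: σ'_0 = σ_v − u = 111.49 − 37.769 = 73.721 kPa.
Final effective stress: σ'_f = 73.721 + 114 = 187.72 kPa.
σ'_f = 187.72 ≤ σ'_p = 333 kPa, so the clay remains overconsolidated and only the recompression index applies:
S_c = C_r·H/(1+e₀)·log₁₀(σ'_f/σ'_0) = 0.089×6.7/2.02×log₁₀(187.72/73.721)
    = 0.2952 × 0.40592 = 0.1198 m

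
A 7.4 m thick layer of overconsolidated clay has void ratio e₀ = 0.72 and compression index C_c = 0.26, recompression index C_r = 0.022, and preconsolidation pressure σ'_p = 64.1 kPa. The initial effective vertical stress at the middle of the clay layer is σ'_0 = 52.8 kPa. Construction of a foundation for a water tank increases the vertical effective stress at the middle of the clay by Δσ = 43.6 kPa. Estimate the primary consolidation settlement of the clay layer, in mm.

Final effective stress: σ'_f = 52.8 + 43.6 = 96.4 kPa.
σ'_f = 96.4 > σ'_p = 64.1 kPa, so the stress path crosses the preconsolidation pressure — recompression up to σ'_p, then virgin compression beyond:
S_c = H/(1+e₀)·[C_r·log₁₀(σ'_p/σ'_0) + C_c·log₁₀(σ'_f/σ'_p)]
    = 7.4/1.72 × [0.022×log₁₀(64.1/52.8) + 0.26×log₁₀(96.4/64.1)]
    = 4.3023 × [0.0018529 + 0.046077] = 0.2062 m

S_c ≈ 206 mm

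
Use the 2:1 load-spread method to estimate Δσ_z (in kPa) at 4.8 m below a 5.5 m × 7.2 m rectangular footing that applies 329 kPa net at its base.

Δσ_z ≈ 105 kPa

By the 2:1 method the load spreads at 1 horizontal : 2 vertical, so at depth z the loaded area has grown by z in each plan dimension:
Δσ = qBL/((B+z)(L+z)) = 329×5.5×7.2/((5.5+4.8)(7.2+4.8)) = 105.41 kPa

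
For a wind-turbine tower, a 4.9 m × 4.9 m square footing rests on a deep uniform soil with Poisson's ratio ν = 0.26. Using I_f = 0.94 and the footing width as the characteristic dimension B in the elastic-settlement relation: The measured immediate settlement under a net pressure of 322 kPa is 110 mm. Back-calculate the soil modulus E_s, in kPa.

S_e = q·B·(1−ν²)/E_s · I_f  ⇒  E_s = q·B·(1−ν²)·I_f / S_e.
E_s = 322 × 4.9 × 0.9324 × 0.94 / 0.11 = 12570 kPa

E_s ≈ 12600 kPa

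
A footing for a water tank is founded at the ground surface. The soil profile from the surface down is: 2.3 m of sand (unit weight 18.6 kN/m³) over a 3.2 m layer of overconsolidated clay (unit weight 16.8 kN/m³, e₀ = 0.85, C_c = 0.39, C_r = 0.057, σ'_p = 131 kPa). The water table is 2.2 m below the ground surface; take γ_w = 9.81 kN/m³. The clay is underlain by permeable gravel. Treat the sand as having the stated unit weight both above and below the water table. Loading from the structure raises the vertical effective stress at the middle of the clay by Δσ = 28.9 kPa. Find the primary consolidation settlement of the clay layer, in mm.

S_c ≈ 18.6 mm

Mid-depth of clay below the ground surface: z = 2.3 + 3.2/2 = 3.9 m.
Total vertical stress at mid-clay: σ_v = 18.6×2.3 + 16.8×1.6 = 69.66 kPa.
Pore pressure: u = 9.81×(3.9 − 2.2) = 16.677 kPa.
Initial effective stress: σ'_0 = σ_v − u = 69.66 − 16.677 = 52.983 kPa.
Final effective stress: σ'_f = 52.983 + 28.9 = 81.883 kPa.
σ'_f = 81.883 ≤ σ'_p = 131 kPa, so the clay remains overconsolidated and only the recompression index applies:
S_c = C_r·H/(1+e₀)·log₁₀(σ'_f/σ'_0) = 0.057×3.2/1.85×log₁₀(81.883/52.983)
    = 0.098593 × 0.18906 = 0.01864 m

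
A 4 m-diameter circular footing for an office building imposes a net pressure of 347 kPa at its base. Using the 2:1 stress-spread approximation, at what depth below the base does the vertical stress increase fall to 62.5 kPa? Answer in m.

2:1 spreading — at depth z the loaded area has grown by z in each plan dimension:
qD²/(D+z)² = Δσ_z ⇒ z = D(√(q/Δσ_z) − 1) = 4×(√(347/62.5) − 1) = 5.425 m

z ≈ 5.43 m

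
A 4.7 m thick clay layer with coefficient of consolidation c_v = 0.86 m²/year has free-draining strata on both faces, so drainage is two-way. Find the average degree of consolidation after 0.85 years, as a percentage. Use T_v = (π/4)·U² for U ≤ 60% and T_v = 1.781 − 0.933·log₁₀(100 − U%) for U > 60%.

U ≈ 41.1 %

Drainage path length: H_d = H/2 = 2.35 m (double drainage).
T_v = c_v·t/H_d² = 0.86×0.85/2.35² = 0.13237.
T_v = 0.13237 corresponds to the U ≤ 60% branch:
U = √(4T_v/π) = 0.4105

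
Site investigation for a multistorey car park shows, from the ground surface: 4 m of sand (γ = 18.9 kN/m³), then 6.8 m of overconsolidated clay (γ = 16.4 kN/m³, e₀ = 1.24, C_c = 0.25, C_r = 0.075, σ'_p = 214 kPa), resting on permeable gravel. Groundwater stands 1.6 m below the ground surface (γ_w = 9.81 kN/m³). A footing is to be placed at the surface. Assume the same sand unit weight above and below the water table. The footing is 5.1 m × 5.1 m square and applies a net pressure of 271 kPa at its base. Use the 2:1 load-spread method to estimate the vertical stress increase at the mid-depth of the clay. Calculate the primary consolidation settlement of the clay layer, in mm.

Mid-depth of clay below the ground surface: z = 4 + 6.8/2 = 7.4 m.
Total vertical stress at mid-clay: σ_v = 18.9×4 + 16.4×3.4 = 131.36 kPa.
Pore pressure: u = 9.81×(7.4 − 1.6) = 56.898 kPa.
Initial effective stress: σ'_0 = σ_v − u = 131.36 − 56.898 = 74.462 kPa.
Stress increase at mid-clay by the 2:1 spreading method:
Δσ = qBL/((B+z)(L+z)) = 271×5.1×5.1/((5.1+7.4)(5.1+7.4)) = 45.112 kPa
Final effective stress: σ'_f = 74.462 + 45.112 = 119.57 kPa.
σ'_f = 119.57 ≤ σ'_p = 214 kPa, so the clay remains overconsolidated and only the recompression index applies:
S_c = C_r·H/(1+e₀)·log₁₀(σ'_f/σ'_0) = 0.075×6.8/2.24×log₁₀(119.57/74.462)
    = 0.22768 × 0.20569 = 0.04683 m

S_c ≈ 46.8 mm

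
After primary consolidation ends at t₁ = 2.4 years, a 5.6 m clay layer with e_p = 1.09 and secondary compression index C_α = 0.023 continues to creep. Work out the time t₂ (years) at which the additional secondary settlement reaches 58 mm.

S_s = C_α·H/(1+e_p)·log₁₀(t₂/t₁) ⇒ log₁₀(t₂/t₁) = S_s·(1+e_p)/(C_α·H).
log₁₀(t₂/t₁) = 0.058 × (1+1.09) / (0.023×5.6) = 0.9411
t₂ = t₁ × 10^0.9411 = 2.4 × 8.733 = 20.96 years

t₂ ≈ 21 years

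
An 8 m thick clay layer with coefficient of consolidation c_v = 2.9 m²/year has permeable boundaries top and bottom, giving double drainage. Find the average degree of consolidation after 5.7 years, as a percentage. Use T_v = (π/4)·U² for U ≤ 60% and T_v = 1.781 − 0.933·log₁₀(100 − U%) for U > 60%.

Drainage path length: H_d = H/2 = 4 m (double drainage).
T_v = c_v·t/H_d² = 2.9×5.7/4² = 1.0331.
T_v = 1.0331 corresponds to the U > 60% branch:
U = 1 − 10^((1.781 − T_v)/0.933)/100 = 0.9367

U ≈ 93.7 %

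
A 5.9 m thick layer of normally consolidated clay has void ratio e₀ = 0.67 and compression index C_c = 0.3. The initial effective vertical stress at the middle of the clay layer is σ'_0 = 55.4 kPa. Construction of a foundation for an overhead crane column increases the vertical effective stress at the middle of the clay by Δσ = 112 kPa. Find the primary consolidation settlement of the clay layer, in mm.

Final effective stress: σ'_f = σ'_0 + Δσ = 55.4 + 112 = 167.4 kPa.
Normally consolidated clay, so the full stress increment lies on the virgin compression line:
S_c = C_c·H/(1+e₀)·log₁₀(σ'_f/σ'_0) = 0.3×5.9/(1+0.67)×log₁₀(167.4/55.4)
    = 1.0599 × 0.48025 = 0.509 m

S_c ≈ 509 mm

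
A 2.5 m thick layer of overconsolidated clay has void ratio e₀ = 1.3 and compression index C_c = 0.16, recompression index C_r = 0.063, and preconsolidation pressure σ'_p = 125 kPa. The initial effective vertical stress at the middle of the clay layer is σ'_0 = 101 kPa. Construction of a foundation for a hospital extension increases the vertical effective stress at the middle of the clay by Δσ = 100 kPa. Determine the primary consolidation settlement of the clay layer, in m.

Final effective stress: σ'_f = 101 + 100 = 201 kPa.
σ'_f = 201 > σ'_p = 125 kPa, so the stress path crosses the preconsolidation pressure — recompression up to σ'_p, then virgin compression beyond:
S_c = H/(1+e₀)·[C_r·log₁₀(σ'_p/σ'_0) + C_c·log₁₀(σ'_f/σ'_p)]
    = 2.5/2.3 × [0.063×log₁₀(125/101) + 0.16×log₁₀(201/125)]
    = 1.087 × [0.0058331 + 0.033006] = 0.04222 m

S_c ≈ 0.0422 m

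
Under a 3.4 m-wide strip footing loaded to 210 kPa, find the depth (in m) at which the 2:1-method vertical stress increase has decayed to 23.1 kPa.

2:1 spreading — at depth z the loaded area has grown by z in each plan dimension:
qB/(B+z) = Δσ_z ⇒ z = qB/Δσ_z − B = 210×3.4/23.1 − 3.4 = 27.51 m

z ≈ 27.5 m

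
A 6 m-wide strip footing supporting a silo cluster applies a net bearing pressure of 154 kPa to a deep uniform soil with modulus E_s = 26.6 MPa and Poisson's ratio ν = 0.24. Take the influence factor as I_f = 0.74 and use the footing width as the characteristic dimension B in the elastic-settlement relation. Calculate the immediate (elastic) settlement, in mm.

Immediate (elastic) settlement: S_e = q·B·(1−ν²)/E_s · I_f.
E_s = 26.6 MPa = 26600 kPa.
S_e = 154 × 6 × (1 − 0.24²) / 26600 × 0.74
    = 154 × 6 × 0.9424 / 26600 × 0.74
    = 0.02422 m = 24.22 mm

S_e ≈ 24.2 mm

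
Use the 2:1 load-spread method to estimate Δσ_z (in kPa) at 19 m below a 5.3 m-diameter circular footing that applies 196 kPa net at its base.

Δσ_z ≈ 9.32 kPa

By the 2:1 method the load spreads at 1 horizontal : 2 vertical, so at depth z the loaded area has grown by z in each plan dimension:
Δσ ≈ qD²/(D+z)² = 196×5.3²/(5.3+19)² = 9.3238 kPa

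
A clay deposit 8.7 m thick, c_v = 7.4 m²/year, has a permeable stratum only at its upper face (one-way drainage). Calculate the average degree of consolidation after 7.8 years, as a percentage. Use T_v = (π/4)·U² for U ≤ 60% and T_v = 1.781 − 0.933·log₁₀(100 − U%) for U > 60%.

Drainage path length: H_d = H = 8.7 m (single drainage).
T_v = c_v·t/H_d² = 7.4×7.8/8.7² = 0.76258.
T_v = 0.76258 corresponds to the U > 60% branch:
U = 1 − 10^((1.781 − T_v)/0.933)/100 = 0.8765

U ≈ 87.7 %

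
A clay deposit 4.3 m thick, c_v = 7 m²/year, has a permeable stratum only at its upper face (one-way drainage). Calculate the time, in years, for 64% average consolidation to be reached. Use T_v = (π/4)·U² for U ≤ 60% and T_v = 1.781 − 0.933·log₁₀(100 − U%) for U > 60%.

Drainage path length: H_d = H = 4.3 m (single drainage).
U > 60%: T_v = 1.781 − 0.933·log₁₀(100 − 64) = 0.32897.
t = T_v·H_d²/c_v = 0.32897×4.3²/7 = 0.869 years.

t ≈ 0.869 years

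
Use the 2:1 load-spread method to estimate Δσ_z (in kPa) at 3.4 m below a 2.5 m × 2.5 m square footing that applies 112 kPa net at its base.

Δσ_z ≈ 20.1 kPa

By the 2:1 method the load spreads at 1 horizontal : 2 vertical, so at depth z the loaded area has grown by z in each plan dimension:
Δσ = qBL/((B+z)(L+z)) = 112×2.5×2.5/((2.5+3.4)(2.5+3.4)) = 20.109 kPa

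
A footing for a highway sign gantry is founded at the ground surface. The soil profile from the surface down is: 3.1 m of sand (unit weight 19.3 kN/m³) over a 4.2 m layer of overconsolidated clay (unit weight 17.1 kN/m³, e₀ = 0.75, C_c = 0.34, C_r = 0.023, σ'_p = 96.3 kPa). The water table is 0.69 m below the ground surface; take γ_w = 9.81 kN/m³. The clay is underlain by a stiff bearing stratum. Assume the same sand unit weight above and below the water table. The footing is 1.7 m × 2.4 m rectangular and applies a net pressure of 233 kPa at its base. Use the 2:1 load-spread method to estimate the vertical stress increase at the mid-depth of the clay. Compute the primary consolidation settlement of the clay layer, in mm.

S_c ≈ 7.23 mm

Mid-depth of clay below the ground surface: z = 3.1 + 4.2/2 = 5.2 m.
Total vertical stress at mid-clay: σ_v = 19.3×3.1 + 17.1×2.1 = 95.74 kPa.
Pore pressure: u = 9.81×(5.2 − 0.69) = 44.243 kPa.
Initial effective stress: σ'_0 = σ_v − u = 95.74 − 44.243 = 51.497 kPa.
Stress increase at mid-clay by the 2:1 spreading method:
Δσ = qBL/((B+z)(L+z)) = 233×1.7×2.4/((1.7+5.2)(2.4+5.2)) = 18.128 kPa
Final effective stress: σ'_f = 51.497 + 18.128 = 69.625 kPa.
σ'_f = 69.625 ≤ σ'_p = 96.3 kPa, so the clay remains overconsolidated and only the recompression index applies:
S_c = C_r·H/(1+e₀)·log₁₀(σ'_f/σ'_0) = 0.023×4.2/1.75×log₁₀(69.625/51.497)
    = 0.0552 × 0.13098 = 0.00723 m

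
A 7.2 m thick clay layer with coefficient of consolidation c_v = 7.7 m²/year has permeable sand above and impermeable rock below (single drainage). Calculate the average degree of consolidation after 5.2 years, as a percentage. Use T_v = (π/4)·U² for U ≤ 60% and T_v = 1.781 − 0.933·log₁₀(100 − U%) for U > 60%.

Drainage path length: H_d = H = 7.2 m (single drainage).
T_v = c_v·t/H_d² = 7.7×5.2/7.2² = 0.77238.
T_v = 0.77238 corresponds to the U > 60% branch:
U = 1 − 10^((1.781 − T_v)/0.933)/100 = 0.8795

U ≈ 87.9 %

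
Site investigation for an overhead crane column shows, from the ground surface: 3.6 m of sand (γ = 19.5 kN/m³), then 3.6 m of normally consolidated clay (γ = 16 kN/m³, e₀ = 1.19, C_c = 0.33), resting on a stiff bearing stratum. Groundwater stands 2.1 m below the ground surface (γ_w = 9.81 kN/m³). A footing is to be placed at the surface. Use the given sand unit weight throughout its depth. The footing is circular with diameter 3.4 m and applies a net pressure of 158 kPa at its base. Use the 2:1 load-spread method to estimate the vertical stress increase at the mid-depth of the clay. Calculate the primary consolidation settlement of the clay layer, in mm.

Mid-depth of clay below the ground surface: z = 3.6 + 3.6/2 = 5.4 m.
Total vertical stress at mid-clay: σ_v = 19.5×3.6 + 16×1.8 = 99 kPa.
Pore pressure: u = 9.81×(5.4 − 2.1) = 32.373 kPa.
Initial effective stress: σ'_0 = σ_v − u = 99 − 32.373 = 66.627 kPa.
Stress increase at mid-clay by the 2:1 spreading method:
Δσ ≈ qD²/(D+z)² = 158×3.4²/(3.4+5.4)² = 23.586 kPa
Final effective stress: σ'_f = σ'_0 + Δσ = 66.627 + 23.586 = 90.213 kPa.
Normally consolidated clay, so the full stress increment lies on the virgin compression line:
S_c = C_c·H/(1+e₀)·log₁₀(σ'_f/σ'_0) = 0.33×3.6/(1+1.19)×log₁₀(90.213/66.627)
    = 0.54247 × 0.13162 = 0.0714 m

S_c ≈ 71.4 mm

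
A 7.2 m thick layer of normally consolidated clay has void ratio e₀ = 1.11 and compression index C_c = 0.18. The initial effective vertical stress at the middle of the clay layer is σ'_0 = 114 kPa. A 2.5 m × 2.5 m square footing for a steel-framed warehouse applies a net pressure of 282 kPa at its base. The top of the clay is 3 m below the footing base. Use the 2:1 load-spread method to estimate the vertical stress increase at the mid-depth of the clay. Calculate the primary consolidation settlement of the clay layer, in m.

Mid-depth of clay below the footing base: z = 3 + 7.2/2 = 6.6 m.
Stress increase at mid-clay by the 2:1 spreading method:
Δσ = qBL/((B+z)(L+z)) = 282×2.5×2.5/((2.5+6.6)(2.5+6.6)) = 21.284 kPa
Final effective stress: σ'_f = σ'_0 + Δσ = 114 + 21.284 = 135.28 kPa.
Normally consolidated clay, so the full stress increment lies on the virgin compression line:
S_c = C_c·H/(1+e₀)·log₁₀(σ'_f/σ'_0) = 0.18×7.2/(1+1.11)×log₁₀(135.28/114)
    = 0.61422 × 0.074329 = 0.04565 m

S_c ≈ 0.0457 m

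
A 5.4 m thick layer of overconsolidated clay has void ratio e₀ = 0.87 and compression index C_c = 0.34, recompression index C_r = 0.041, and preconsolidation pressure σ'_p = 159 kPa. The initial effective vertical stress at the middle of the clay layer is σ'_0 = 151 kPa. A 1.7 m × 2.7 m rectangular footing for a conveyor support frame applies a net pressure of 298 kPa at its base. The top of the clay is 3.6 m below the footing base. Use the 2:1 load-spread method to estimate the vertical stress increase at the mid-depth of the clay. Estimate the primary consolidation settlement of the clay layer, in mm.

Mid-depth of clay below the footing base: z = 3.6 + 5.4/2 = 6.3 m.
Stress increase at mid-clay by the 2:1 spreading method:
Δσ = qBL/((B+z)(L+z)) = 298×1.7×2.7/((1.7+6.3)(2.7+6.3)) = 18.997 kPa
Final effective stress: σ'_f = 151 + 18.997 = 170 kPa.
σ'_f = 170 > σ'_p = 159 kPa, so the stress path crosses the preconsolidation pressure — recompression up to σ'_p, then virgin compression beyond:
S_c = H/(1+e₀)·[C_r·log₁₀(σ'_p/σ'_0) + C_c·log₁₀(σ'_f/σ'_p)]
    = 5.4/1.87 × [0.041×log₁₀(159/151) + 0.34×log₁₀(170/159)]
    = 2.8877 × [0.00091923 + 0.0098776] = 0.03118 m

S_c ≈ 31.2 mm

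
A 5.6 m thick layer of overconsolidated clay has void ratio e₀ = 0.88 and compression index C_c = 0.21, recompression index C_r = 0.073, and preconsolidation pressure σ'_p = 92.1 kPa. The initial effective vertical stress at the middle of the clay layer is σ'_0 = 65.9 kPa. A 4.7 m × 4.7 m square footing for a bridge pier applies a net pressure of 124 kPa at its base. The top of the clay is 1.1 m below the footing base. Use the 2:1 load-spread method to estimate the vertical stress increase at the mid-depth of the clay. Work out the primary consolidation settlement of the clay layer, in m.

Mid-depth of clay below the footing base: z = 1.1 + 5.6/2 = 3.9 m.
Stress increase at mid-clay by the 2:1 spreading method:
Δσ = qBL/((B+z)(L+z)) = 124×4.7×4.7/((4.7+3.9)(4.7+3.9)) = 37.036 kPa
Final effective stress: σ'_f = 65.9 + 37.036 = 102.94 kPa.
σ'_f = 102.94 > σ'_p = 92.1 kPa, so the stress path crosses the preconsolidation pressure — recompression up to σ'_p, then virgin compression beyond:
S_c = H/(1+e₀)·[C_r·log₁₀(σ'_p/σ'_0) + C_c·log₁₀(σ'_f/σ'_p)]
    = 5.6/1.88 × [0.073×log₁₀(92.1/65.9) + 0.21×log₁₀(102.94/92.1)]
    = 2.9787 × [0.010612 + 0.010148] = 0.06184 m

S_c ≈ 0.0618 m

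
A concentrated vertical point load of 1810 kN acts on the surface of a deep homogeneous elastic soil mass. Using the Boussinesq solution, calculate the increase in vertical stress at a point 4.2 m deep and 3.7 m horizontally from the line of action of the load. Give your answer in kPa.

Δσ_z ≈ 11.7 kPa

Boussinesq vertical stress below a point load on an elastic half-space:
Δσ_z = 3P/(2πz²) · [1 + (r/z)²]^(−5/2)
r/z = 3.7/4.2 = 0.88095; [1+(r/z)²]^(−5/2) = 0.23787.
Δσ_z = 3×1810/(2π×4.2²) × 0.23787 = 48.992 × 0.23787 = 11.65 kPa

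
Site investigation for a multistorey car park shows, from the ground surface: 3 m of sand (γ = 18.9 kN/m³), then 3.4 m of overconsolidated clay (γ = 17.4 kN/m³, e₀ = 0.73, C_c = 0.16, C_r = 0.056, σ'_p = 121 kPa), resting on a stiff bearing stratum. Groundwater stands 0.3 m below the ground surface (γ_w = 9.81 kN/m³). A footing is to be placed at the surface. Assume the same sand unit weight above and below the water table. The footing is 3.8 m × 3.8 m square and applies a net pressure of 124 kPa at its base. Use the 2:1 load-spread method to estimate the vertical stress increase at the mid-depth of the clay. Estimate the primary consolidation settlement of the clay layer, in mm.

Mid-depth of clay below the ground surface: z = 3 + 3.4/2 = 4.7 m.
Total vertical stress at mid-clay: σ_v = 18.9×3 + 17.4×1.7 = 86.28 kPa.
Pore pressure: u = 9.81×(4.7 − 0.3) = 43.164 kPa.
Initial effective stress: σ'_0 = σ_v − u = 86.28 − 43.164 = 43.116 kPa.
Stress increase at mid-clay by the 2:1 spreading method:
Δσ = qBL/((B+z)(L+z)) = 124×3.8×3.8/((3.8+4.7)(3.8+4.7)) = 24.783 kPa
Final effective stress: σ'_f = 43.116 + 24.783 = 67.899 kPa.
σ'_f = 67.899 ≤ σ'_p = 121 kPa, so the clay remains overconsolidated and only the recompression index applies:
S_c = C_r·H/(1+e₀)·log₁₀(σ'_f/σ'_0) = 0.056×3.4/1.73×log₁₀(67.899/43.116)
    = 0.11006 × 0.19722 = 0.02171 m

S_c ≈ 21.7 mm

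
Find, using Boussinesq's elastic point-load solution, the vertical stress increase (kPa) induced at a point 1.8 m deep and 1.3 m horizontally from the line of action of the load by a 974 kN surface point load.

Δσ_z ≈ 50.3 kPa

Boussinesq vertical stress below a point load on an elastic half-space:
Δσ_z = 3P/(2πz²) · [1 + (r/z)²]^(−5/2)
r/z = 1.3/1.8 = 0.72222; [1+(r/z)²]^(−5/2) = 0.35014.
Δσ_z = 3×974/(2π×1.8²) × 0.35014 = 143.53 × 0.35014 = 50.26 kPa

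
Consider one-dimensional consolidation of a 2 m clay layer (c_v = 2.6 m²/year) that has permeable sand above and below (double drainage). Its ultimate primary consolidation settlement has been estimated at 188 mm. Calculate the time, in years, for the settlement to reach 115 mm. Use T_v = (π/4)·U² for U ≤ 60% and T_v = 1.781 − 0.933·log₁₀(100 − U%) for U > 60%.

t ≈ 0.115 years

Drainage path length: H_d = H/2 = 1 m (double drainage).
U = S(t)/S_ult = 115/188 = 0.6117.
U > 60%: T_v = 1.781 − 0.933·log₁₀(100 − 61.17) = 0.29831.
t = T_v·H_d²/c_v = 0.29831×1²/2.6 = 0.1147 years.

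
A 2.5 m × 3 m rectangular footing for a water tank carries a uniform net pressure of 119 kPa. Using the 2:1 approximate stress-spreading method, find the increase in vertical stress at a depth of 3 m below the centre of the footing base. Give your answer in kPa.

By the 2:1 method the load spreads at 1 horizontal : 2 vertical, so at depth z the loaded area has grown by z in each plan dimension:
Δσ = qBL/((B+z)(L+z)) = 119×2.5×3/((2.5+3)(3+3)) = 27.045 kPa

Δσ_z ≈ 27 kPa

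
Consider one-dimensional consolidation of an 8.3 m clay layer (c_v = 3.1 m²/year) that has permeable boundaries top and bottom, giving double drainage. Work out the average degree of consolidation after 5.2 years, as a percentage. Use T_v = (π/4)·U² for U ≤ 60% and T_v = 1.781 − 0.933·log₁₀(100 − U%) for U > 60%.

Drainage path length: H_d = H/2 = 4.15 m (double drainage).
T_v = c_v·t/H_d² = 3.1×5.2/4.15² = 0.93598.
T_v = 0.93598 corresponds to the U > 60% branch:
U = 1 − 10^((1.781 − T_v)/0.933)/100 = 0.9195

U ≈ 92 %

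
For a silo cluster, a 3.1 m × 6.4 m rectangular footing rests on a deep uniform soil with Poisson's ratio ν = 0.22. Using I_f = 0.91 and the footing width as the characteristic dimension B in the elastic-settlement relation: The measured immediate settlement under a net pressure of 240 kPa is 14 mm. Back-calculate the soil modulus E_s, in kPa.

E_s ≈ 46000 kPa

S_e = q·B·(1−ν²)/E_s · I_f  ⇒  E_s = q·B·(1−ν²)·I_f / S_e.
E_s = 240 × 3.1 × 0.9516 × 0.91 / 0.014 = 46020 kPa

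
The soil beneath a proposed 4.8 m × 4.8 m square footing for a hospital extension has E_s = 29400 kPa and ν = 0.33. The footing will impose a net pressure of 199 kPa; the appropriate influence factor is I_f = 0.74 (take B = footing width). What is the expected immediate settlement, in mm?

Immediate (elastic) settlement: S_e = q·B·(1−ν²)/E_s · I_f.
S_e = 199 × 4.8 × (1 − 0.33²) / 29400 × 0.74
    = 199 × 4.8 × 0.8911 / 29400 × 0.74
    = 0.02142 m = 21.42 mm

S_e ≈ 21.4 mm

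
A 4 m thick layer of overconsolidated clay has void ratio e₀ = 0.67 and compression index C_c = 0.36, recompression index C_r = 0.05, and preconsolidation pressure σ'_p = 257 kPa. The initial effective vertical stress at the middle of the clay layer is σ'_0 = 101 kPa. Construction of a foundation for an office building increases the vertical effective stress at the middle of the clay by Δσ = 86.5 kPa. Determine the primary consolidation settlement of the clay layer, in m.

Final effective stress: σ'_f = 101 + 86.5 = 187.5 kPa.
σ'_f = 187.5 ≤ σ'_p = 257 kPa, so the clay remains overconsolidated and only the recompression index applies:
S_c = C_r·H/(1+e₀)·log₁₀(σ'_f/σ'_0) = 0.05×4/1.67×log₁₀(187.5/101)
    = 0.11976 × 0.26868 = 0.03218 m

S_c ≈ 0.0322 m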